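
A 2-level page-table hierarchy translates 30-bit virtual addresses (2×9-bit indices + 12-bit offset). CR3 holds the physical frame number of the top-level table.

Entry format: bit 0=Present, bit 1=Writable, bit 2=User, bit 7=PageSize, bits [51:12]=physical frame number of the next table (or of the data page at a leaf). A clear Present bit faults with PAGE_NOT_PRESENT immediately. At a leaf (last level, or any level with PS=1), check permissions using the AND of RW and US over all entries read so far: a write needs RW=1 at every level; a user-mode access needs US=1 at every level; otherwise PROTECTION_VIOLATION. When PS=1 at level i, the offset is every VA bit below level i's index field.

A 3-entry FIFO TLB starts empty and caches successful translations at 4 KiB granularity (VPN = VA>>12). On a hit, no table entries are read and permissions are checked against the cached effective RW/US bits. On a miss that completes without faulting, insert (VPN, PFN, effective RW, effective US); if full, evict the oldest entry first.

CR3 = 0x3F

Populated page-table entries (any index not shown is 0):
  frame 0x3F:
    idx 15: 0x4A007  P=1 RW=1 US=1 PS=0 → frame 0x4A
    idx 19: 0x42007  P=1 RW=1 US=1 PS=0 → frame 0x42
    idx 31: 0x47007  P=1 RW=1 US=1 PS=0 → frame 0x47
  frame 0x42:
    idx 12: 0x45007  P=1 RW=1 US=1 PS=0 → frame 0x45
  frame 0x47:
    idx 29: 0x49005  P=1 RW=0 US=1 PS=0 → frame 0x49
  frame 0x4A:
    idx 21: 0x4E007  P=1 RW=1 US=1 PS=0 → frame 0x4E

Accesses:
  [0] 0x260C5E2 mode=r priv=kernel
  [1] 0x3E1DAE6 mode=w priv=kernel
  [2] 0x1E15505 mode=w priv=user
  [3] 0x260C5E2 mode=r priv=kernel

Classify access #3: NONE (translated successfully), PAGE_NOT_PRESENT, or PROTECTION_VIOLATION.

Per-access translation:
#0 VA=0x260C5E2 (r,kernel):
  L0 @0x3F[19] → 0x42007  P=1,RW=1,US=1,PS=0
  L1 @0x42[12] → 0x45007  P=1,RW=1,US=1,PS=0
  ⇒ phys 0x455E2  [2 reads]
#1 VA=0x3E1DAE6 (w,kernel):
  L0 @0x3F[31] → 0x47007  P=1,RW=1,US=1,PS=0
  L1 @0x47[29] → 0x49005  P=1,RW=0,US=1,PS=0
  ⇒ fault: PROTECTION_VIOLATION  — 2 lookups
#2 VA=0x1E15505 (w,user):
  L0 @0x3F[15] → 0x4A007  P=1,RW=1,US=1,PS=0
  L1 @0x4A[21] → 0x4E007  P=1,RW=1,US=1,PS=0
  ⇒ phys 0x4E505  [2 reads]
#3 VA=0x260C5E2 (r,kernel):
  TLB hit vpn=0x260C → PA=0x455E2

Access #3 fault: NONE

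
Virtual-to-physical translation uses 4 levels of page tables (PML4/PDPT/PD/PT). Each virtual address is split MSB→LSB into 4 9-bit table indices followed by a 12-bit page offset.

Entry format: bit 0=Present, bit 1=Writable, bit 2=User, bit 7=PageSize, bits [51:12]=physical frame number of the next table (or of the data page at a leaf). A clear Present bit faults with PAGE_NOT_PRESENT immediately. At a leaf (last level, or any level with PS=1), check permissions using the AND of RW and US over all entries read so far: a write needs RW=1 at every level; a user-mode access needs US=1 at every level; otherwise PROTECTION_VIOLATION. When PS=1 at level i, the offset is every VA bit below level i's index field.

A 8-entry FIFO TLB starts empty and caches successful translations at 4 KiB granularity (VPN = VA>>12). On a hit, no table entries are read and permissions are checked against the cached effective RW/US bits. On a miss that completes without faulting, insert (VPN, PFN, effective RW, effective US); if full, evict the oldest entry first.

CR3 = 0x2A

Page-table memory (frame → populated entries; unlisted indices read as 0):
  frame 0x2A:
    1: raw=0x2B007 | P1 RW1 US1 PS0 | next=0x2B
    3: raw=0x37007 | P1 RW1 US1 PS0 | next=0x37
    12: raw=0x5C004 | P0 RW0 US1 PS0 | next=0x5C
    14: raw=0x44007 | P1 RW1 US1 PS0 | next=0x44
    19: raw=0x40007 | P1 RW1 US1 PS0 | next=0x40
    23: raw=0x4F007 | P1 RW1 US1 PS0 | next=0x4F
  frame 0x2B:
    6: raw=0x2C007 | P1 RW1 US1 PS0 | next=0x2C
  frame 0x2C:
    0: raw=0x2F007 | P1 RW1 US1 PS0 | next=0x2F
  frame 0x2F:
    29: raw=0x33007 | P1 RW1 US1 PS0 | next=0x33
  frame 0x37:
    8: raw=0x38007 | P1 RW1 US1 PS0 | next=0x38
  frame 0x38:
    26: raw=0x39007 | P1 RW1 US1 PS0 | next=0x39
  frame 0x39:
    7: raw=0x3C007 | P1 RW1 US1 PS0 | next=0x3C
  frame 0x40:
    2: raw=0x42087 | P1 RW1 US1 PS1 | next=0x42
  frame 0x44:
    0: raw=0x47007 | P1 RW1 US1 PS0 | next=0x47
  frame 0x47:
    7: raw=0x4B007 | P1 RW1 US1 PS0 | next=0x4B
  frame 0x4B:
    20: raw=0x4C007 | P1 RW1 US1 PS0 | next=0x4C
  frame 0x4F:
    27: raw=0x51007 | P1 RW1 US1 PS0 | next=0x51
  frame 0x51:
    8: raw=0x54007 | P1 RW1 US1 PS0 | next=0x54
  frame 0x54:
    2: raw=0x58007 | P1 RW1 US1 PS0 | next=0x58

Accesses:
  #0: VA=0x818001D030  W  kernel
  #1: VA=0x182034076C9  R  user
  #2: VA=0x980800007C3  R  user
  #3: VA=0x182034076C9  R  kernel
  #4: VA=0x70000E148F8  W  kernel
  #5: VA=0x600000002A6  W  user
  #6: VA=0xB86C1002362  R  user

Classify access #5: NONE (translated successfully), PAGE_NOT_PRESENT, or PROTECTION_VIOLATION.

Per-access translation:
#0 VA=0x818001D030 (w,kernel):
  lvl0: tbl 0x2A, slot 1 ⇒ 0x2B007 (P1/RW1/US1/PS0)
  lvl1: tbl 0x2B, slot 6 ⇒ 0x2C007 (P1/RW1/US1/PS0)
  lvl2: tbl 0x2C, slot 0 ⇒ 0x2F007 (P1/RW1/US1/PS0)
  lvl3: tbl 0x2F, slot 29 ⇒ 0x33007 (P1/RW1/US1/PS0)
  → PA=0x33030  (4 entries read)
#1 VA=0x182034076C9 (r,user):
  lvl0: tbl 0x2A, slot 3 ⇒ 0x37007 (P1/RW1/US1/PS0)
  lvl1: tbl 0x37, slot 8 ⇒ 0x38007 (P1/RW1/US1/PS0)
  lvl2: tbl 0x38, slot 26 ⇒ 0x39007 (P1/RW1/US1/PS0)
  lvl3: tbl 0x39, slot 7 ⇒ 0x3C007 (P1/RW1/US1/PS0)
  → PA=0x3C6C9  (4 entries read)
#2 VA=0x980800007C3 (r,user):
  lvl0: tbl 0x2A, slot 19 ⇒ 0x40007 (P1/RW1/US1/PS0)
  lvl1: tbl 0x40, slot 2 ⇒ 0x42087 (P1/RW1/US1/PS1)
  → PA=0x427C3 (huge @L1)  (2 entries read)
#3 VA=0x182034076C9 (r,kernel):
  TLB hit vpn=0x18203407 → PA=0x3C6C9
#4 VA=0x70000E148F8 (w,kernel):
  lvl0: tbl 0x2A, slot 14 ⇒ 0x44007 (P1/RW1/US1/PS0)
  lvl1: tbl 0x44, slot 0 ⇒ 0x47007 (P1/RW1/US1/PS0)
  lvl2: tbl 0x47, slot 7 ⇒ 0x4B007 (P1/RW1/US1/PS0)
  lvl3: tbl 0x4B, slot 20 ⇒ 0x4C007 (P1/RW1/US1/PS0)
  → PA=0x4C8F8  (4 entries read)
#5 VA=0x600000002A6 (w,user):
  lvl0: tbl 0x2A, slot 12 ⇒ 0x5C004 (P0/RW0/US1/PS0)
  ⇒ fault: PAGE_NOT_PRESENT  — 1 lookups
#6 VA=0xB86C1002362 (r,user):
  lvl0: tbl 0x2A, slot 23 ⇒ 0x4F007 (P1/RW1/US1/PS0)
  lvl1: tbl 0x4F, slot 27 ⇒ 0x51007 (P1/RW1/US1/PS0)
  lvl2: tbl 0x51, slot 8 ⇒ 0x54007 (P1/RW1/US1/PS0)
  lvl3: tbl 0x54, slot 2 ⇒ 0x58007 (P1/RW1/US1/PS0)
  → PA=0x58362  (4 entries read)

Access #5 fault: PAGE_NOT_PRESENT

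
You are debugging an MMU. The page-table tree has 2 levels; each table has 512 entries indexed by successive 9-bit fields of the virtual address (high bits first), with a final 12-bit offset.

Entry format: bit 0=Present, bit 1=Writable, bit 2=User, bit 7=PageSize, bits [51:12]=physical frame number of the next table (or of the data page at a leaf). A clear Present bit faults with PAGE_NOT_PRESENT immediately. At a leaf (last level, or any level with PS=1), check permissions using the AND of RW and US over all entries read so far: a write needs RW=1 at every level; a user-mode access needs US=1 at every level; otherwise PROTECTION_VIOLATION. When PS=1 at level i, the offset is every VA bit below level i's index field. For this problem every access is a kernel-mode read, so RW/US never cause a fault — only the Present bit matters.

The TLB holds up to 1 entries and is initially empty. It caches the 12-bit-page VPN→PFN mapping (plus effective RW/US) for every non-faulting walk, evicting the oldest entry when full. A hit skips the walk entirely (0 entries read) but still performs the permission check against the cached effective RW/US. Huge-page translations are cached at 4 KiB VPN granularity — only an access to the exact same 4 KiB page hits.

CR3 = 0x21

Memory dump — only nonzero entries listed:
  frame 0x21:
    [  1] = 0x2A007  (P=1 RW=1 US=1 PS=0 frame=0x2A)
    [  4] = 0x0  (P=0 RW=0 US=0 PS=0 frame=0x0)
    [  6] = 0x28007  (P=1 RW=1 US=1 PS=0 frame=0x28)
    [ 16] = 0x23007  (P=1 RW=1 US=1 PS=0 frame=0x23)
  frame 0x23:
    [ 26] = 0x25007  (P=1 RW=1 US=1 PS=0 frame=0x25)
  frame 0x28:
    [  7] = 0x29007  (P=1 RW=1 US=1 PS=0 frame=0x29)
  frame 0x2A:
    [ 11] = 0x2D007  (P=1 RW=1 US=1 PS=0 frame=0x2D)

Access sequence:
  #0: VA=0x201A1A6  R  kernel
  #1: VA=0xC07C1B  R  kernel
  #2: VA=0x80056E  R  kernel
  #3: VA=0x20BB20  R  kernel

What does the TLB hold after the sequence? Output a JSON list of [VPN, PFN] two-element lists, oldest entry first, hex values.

Per-access translation:
#0 VA=0x201A1A6 (r,kernel):
  L0: frame=0x21 idx=16 entry=0x23007 [P=1 RW=1 US=1 PS=0]
  L1: frame=0x23 idx=26 entry=0x25007 [P=1 RW=1 US=1 PS=0]
  → PA=0x251A6  (2 entries read)
#1 VA=0xC07C1B (r,kernel):
  L0: frame=0x21 idx=6 entry=0x28007 [P=1 RW=1 US=1 PS=0]
  L1: frame=0x28 idx=7 entry=0x29007 [P=1 RW=1 US=1 PS=0]
  → PA=0x29C1B  (2 entries read)
#2 VA=0x80056E (r,kernel):
  L0: frame=0x21 idx=4 entry=0x0 [P=0 RW=0 US=0 PS=0]
  ✗ PAGE_NOT_PRESENT  [1 reads]
#3 VA=0x20BB20 (r,kernel):
  L0: frame=0x21 idx=1 entry=0x2A007 [P=1 RW=1 US=1 PS=0]
  L1: frame=0x2A idx=11 entry=0x2D007 [P=1 RW=1 US=1 PS=0]
  → PA=0x2DB20  (2 entries read)

TLB: [["0x20B", "0x2D"]]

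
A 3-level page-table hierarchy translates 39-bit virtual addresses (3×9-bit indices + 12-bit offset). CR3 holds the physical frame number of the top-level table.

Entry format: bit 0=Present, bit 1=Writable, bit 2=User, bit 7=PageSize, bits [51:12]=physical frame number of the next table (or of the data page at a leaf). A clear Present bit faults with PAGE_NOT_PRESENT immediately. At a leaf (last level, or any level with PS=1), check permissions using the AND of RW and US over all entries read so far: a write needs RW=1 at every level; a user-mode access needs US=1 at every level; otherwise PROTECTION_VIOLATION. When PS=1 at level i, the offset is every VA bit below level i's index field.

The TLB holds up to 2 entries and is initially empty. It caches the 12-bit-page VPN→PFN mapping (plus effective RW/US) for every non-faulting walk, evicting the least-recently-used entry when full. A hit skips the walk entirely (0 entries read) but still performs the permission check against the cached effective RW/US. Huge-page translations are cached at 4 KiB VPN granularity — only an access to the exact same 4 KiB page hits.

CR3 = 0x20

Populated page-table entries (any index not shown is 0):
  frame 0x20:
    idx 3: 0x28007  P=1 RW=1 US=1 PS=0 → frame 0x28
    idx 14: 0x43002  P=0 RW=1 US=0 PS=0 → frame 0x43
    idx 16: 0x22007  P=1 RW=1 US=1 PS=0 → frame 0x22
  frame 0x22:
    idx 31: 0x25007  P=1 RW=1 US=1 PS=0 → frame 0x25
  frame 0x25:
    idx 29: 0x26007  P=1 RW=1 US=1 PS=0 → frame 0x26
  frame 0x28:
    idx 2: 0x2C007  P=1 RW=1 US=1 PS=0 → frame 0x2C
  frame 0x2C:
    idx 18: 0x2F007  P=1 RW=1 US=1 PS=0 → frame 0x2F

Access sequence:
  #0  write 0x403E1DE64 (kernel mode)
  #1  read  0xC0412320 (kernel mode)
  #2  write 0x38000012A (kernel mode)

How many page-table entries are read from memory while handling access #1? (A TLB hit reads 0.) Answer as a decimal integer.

Trace:
#0 VA=0x403E1DE64 (w,kernel):
  lvl0: tbl 0x20, slot 16 ⇒ 0x22007 (P1/RW1/US1/PS0)
  lvl1: tbl 0x22, slot 31 ⇒ 0x25007 (P1/RW1/US1/PS0)
  lvl2: tbl 0x25, slot 29 ⇒ 0x26007 (P1/RW1/US1/PS0)
  ⇒ phys 0x26E64  [3 reads]
#1 VA=0xC0412320 (r,kernel):
  lvl0: tbl 0x20, slot 3 ⇒ 0x28007 (P1/RW1/US1/PS0)
  lvl1: tbl 0x28, slot 2 ⇒ 0x2C007 (P1/RW1/US1/PS0)
  lvl2: tbl 0x2C, slot 18 ⇒ 0x2F007 (P1/RW1/US1/PS0)
  ⇒ phys 0x2F320  [3 reads]
#2 VA=0x38000012A (w,kernel):
  lvl0: tbl 0x20, slot 14 ⇒ 0x43002 (P0/RW1/US0/PS0)
  ✗ PAGE_NOT_PRESENT  [1 reads]

Entries read for #1: 3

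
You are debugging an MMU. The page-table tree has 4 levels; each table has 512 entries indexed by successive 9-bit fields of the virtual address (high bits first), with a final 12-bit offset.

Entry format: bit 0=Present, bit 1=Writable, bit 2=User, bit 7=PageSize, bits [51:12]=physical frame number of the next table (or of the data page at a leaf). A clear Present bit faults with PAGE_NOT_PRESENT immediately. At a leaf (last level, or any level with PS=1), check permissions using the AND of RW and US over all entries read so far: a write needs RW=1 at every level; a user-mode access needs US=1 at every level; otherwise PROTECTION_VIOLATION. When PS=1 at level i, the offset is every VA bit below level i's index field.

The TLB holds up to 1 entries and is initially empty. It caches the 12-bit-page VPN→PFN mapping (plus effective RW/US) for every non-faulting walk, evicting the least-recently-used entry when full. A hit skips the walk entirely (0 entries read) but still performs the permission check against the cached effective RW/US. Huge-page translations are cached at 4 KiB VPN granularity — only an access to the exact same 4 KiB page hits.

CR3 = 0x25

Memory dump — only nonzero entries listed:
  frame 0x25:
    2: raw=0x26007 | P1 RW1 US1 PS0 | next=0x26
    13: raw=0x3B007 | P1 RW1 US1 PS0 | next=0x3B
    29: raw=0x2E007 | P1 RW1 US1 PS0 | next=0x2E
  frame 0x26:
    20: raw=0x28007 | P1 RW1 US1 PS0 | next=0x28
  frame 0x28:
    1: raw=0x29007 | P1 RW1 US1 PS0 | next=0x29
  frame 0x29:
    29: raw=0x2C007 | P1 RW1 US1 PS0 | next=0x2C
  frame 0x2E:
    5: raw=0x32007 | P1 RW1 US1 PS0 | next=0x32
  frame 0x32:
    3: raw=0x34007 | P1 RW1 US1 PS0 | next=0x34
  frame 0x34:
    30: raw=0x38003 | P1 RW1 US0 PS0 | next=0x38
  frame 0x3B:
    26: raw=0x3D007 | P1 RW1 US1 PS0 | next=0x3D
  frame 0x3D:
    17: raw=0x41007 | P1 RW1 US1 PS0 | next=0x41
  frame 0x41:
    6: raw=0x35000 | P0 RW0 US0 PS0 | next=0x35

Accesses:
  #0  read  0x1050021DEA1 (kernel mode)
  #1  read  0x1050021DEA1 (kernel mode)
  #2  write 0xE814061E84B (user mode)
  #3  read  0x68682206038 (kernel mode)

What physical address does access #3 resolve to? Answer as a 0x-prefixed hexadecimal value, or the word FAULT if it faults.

Per-access translation:
#0 VA=0x1050021DEA1 (r,kernel):
  lvl0: tbl 0x25, slot 2 ⇒ 0x26007 (P1/RW1/US1/PS0)
  lvl1: tbl 0x26, slot 20 ⇒ 0x28007 (P1/RW1/US1/PS0)
  lvl2: tbl 0x28, slot 1 ⇒ 0x29007 (P1/RW1/US1/PS0)
  lvl3: tbl 0x29, slot 29 ⇒ 0x2C007 (P1/RW1/US1/PS0)
  ✓ 0x2CEA1  — 4 lookups
#1 VA=0x1050021DEA1 (r,kernel):
  TLB hit vpn=0x1050021D → PA=0x2CEA1
#2 VA=0xE814061E84B (w,user):
  lvl0: tbl 0x25, slot 29 ⇒ 0x2E007 (P1/RW1/US1/PS0)
  lvl1: tbl 0x2E, slot 5 ⇒ 0x32007 (P1/RW1/US1/PS0)
  lvl2: tbl 0x32, slot 3 ⇒ 0x34007 (P1/RW1/US1/PS0)
  lvl3: tbl 0x34, slot 30 ⇒ 0x38003 (P1/RW1/US0/PS0)
  ⇒ fault: PROTECTION_VIOLATION  — 4 lookups
#3 VA=0x68682206038 (r,kernel):
  lvl0: tbl 0x25, slot 13 ⇒ 0x3B007 (P1/RW1/US1/PS0)
  lvl1: tbl 0x3B, slot 26 ⇒ 0x3D007 (P1/RW1/US1/PS0)
  lvl2: tbl 0x3D, slot 17 ⇒ 0x41007 (P1/RW1/US1/PS0)
  lvl3: tbl 0x41, slot 6 ⇒ 0x35000 (P0/RW0/US0/PS0)
  ⇒ fault: PAGE_NOT_PRESENT  — 4 lookups

Access #3 PA: FAULT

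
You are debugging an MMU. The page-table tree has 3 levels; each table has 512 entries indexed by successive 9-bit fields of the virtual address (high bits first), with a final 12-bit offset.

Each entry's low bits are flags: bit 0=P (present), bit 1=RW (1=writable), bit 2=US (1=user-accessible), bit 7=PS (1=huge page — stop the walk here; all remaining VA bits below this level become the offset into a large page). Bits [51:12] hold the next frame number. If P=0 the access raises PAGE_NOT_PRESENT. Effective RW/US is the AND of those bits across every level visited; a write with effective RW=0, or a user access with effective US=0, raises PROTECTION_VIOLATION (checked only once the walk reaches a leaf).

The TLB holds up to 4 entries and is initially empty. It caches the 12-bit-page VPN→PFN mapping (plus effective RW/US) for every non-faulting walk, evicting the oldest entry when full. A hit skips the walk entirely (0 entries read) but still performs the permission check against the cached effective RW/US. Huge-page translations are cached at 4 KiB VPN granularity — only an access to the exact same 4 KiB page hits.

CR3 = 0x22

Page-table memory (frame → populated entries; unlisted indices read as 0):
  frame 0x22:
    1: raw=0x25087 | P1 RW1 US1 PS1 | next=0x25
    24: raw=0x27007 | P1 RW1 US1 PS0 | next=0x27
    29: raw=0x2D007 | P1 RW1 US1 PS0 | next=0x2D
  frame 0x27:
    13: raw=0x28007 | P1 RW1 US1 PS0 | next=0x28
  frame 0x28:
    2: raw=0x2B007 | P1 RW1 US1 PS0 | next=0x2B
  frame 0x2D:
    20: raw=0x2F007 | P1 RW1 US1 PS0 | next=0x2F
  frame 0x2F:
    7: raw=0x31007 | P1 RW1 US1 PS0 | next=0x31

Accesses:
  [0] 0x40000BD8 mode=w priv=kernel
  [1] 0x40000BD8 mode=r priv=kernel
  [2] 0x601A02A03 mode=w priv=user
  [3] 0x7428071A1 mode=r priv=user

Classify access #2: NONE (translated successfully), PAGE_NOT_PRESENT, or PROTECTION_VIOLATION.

Per-access translation:
#0 VA=0x40000BD8 (w,kernel):
  [0] read 0x22 idx=1: raw=0x25087 flags P=1 W=1 U=1 S=1
  ⇒ phys 0x25BD8 (huge @L0)  [1 reads]
#1 VA=0x40000BD8 (r,kernel):
  TLB hit vpn=0x40000 → PA=0x25BD8
#2 VA=0x601A02A03 (w,user):
  [0] read 0x22 idx=24: raw=0x27007 flags P=1 W=1 U=1 S=0
  [1] read 0x27 idx=13: raw=0x28007 flags P=1 W=1 U=1 S=0
  [2] read 0x28 idx=2: raw=0x2B007 flags P=1 W=1 U=1 S=0
  ⇒ phys 0x2BA03  [3 reads]
#3 VA=0x7428071A1 (r,user):
  [0] read 0x22 idx=29: raw=0x2D007 flags P=1 W=1 U=1 S=0
  [1] read 0x2D idx=20: raw=0x2F007 flags P=1 W=1 U=1 S=0
  [2] read 0x2F idx=7: raw=0x31007 flags P=1 W=1 U=1 S=0
  ⇒ phys 0x311A1  [3 reads]

Access #2 fault: NONE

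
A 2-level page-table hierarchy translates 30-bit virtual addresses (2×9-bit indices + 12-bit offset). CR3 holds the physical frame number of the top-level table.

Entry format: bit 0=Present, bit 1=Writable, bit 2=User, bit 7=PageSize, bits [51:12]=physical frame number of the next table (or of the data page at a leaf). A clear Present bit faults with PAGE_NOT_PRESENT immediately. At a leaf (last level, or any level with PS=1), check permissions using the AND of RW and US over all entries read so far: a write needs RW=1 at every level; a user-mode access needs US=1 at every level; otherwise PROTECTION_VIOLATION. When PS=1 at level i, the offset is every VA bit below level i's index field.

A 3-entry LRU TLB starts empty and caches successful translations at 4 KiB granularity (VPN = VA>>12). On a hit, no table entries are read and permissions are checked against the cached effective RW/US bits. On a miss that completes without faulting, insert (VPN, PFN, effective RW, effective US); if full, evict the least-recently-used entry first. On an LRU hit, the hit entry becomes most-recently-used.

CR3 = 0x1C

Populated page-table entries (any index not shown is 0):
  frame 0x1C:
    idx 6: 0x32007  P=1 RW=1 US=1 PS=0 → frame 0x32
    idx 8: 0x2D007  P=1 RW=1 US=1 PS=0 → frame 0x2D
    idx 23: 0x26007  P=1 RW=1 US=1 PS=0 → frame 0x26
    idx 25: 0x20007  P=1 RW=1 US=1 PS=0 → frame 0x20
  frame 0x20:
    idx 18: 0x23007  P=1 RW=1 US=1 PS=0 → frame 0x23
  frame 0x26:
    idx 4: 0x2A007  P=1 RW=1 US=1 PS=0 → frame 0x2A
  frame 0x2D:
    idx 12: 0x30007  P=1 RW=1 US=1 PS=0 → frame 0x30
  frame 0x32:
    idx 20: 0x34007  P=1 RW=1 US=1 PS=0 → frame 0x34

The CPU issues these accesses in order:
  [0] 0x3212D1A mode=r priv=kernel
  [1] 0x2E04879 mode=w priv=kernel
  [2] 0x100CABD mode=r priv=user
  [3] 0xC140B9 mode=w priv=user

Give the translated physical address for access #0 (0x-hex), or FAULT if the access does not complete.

Trace:
#0 VA=0x3212D1A (r,kernel):
  L0: frame=0x1C idx=25 entry=0x20007 [P=1 RW=1 US=1 PS=0]
  L1: frame=0x20 idx=18 entry=0x23007 [P=1 RW=1 US=1 PS=0]
  → PA=0x23D1A  (2 entries read)
#1 VA=0x2E04879 (w,kernel):
  L0: frame=0x1C idx=23 entry=0x26007 [P=1 RW=1 US=1 PS=0]
  L1: frame=0x26 idx=4 entry=0x2A007 [P=1 RW=1 US=1 PS=0]
  → PA=0x2A879  (2 entries read)
#2 VA=0x100CABD (r,user):
  L0: frame=0x1C idx=8 entry=0x2D007 [P=1 RW=1 US=1 PS=0]
  L1: frame=0x2D idx=12 entry=0x30007 [P=1 RW=1 US=1 PS=0]
  → PA=0x30ABD  (2 entries read)
#3 VA=0xC140B9 (w,user):
  L0: frame=0x1C idx=6 entry=0x32007 [P=1 RW=1 US=1 PS=0]
  L1: frame=0x32 idx=20 entry=0x34007 [P=1 RW=1 US=1 PS=0]
  → PA=0x340B9  (2 entries read)

Access #0 PA: 0x23D1A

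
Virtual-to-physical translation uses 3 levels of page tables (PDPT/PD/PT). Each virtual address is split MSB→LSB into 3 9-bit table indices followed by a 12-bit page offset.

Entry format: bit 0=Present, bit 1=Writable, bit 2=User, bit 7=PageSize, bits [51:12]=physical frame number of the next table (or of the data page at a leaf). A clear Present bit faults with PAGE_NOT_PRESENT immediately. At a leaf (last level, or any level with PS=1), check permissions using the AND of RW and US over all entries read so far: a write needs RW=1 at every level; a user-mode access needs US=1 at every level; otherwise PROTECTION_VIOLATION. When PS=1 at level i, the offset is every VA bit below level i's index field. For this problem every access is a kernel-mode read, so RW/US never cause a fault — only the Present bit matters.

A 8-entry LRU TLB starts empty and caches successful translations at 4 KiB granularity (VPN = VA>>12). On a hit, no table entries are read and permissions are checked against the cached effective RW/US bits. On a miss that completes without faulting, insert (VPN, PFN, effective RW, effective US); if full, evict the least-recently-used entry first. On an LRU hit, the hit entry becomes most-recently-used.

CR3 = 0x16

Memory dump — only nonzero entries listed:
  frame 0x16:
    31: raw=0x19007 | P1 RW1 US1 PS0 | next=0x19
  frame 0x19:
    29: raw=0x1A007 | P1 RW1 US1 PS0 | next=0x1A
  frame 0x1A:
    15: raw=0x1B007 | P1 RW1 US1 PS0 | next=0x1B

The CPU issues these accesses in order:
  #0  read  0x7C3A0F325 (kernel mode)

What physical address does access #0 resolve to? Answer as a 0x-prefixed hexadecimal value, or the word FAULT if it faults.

Per-access translation:
#0 VA=0x7C3A0F325 (r,kernel):
  [0] read 0x16 idx=31: raw=0x19007 flags P=1 W=1 U=1 S=0
  [1] read 0x19 idx=29: raw=0x1A007 flags P=1 W=1 U=1 S=0
  [2] read 0x1A idx=15: raw=0x1B007 flags P=1 W=1 U=1 S=0
  ⇒ phys 0x1B325  [3 reads]

Access #0 PA: 0x1B325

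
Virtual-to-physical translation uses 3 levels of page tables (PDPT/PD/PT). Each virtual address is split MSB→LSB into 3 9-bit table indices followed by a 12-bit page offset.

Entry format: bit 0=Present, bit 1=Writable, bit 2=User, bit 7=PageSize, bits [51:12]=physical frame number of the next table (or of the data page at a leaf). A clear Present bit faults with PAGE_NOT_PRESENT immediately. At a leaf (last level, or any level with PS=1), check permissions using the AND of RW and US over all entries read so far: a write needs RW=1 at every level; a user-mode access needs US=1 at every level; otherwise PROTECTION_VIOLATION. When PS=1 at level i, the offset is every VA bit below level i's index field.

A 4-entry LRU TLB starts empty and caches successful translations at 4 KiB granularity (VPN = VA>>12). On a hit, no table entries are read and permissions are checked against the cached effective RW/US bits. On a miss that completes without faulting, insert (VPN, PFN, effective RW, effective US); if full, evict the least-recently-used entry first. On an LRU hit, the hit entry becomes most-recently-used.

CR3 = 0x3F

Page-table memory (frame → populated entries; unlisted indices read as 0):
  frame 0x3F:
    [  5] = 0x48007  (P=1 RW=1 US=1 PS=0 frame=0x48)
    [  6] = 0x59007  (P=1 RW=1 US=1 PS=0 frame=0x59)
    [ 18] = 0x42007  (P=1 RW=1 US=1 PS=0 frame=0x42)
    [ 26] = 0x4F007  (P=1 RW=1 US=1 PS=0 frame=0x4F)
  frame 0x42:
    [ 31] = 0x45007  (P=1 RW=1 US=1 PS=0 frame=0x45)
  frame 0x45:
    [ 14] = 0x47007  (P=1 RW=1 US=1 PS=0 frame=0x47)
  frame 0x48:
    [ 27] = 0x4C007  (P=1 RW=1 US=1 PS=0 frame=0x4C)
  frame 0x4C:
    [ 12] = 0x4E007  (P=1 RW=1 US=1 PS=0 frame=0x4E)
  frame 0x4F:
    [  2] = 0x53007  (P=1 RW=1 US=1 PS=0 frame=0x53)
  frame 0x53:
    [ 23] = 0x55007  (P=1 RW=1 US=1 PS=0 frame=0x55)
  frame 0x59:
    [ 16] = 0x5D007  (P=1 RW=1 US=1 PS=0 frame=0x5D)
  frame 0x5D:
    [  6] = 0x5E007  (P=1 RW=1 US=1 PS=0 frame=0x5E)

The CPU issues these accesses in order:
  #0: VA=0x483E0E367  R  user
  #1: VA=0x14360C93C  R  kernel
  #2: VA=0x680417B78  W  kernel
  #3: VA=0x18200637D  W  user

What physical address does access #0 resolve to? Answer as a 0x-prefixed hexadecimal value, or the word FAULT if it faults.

Per-access translation:
#0 VA=0x483E0E367 (r,user):
  [0] read 0x3F idx=18: raw=0x42007 flags P=1 W=1 U=1 S=0
  [1] read 0x42 idx=31: raw=0x45007 flags P=1 W=1 U=1 S=0
  [2] read 0x45 idx=14: raw=0x47007 flags P=1 W=1 U=1 S=0
  ✓ 0x47367  — 3 lookups
#1 VA=0x14360C93C (r,kernel):
  [0] read 0x3F idx=5: raw=0x48007 flags P=1 W=1 U=1 S=0
  [1] read 0x48 idx=27: raw=0x4C007 flags P=1 W=1 U=1 S=0
  [2] read 0x4C idx=12: raw=0x4E007 flags P=1 W=1 U=1 S=0
  ✓ 0x4E93C  — 3 lookups
#2 VA=0x680417B78 (w,kernel):
  [0] read 0x3F idx=26: raw=0x4F007 flags P=1 W=1 U=1 S=0
  [1] read 0x4F idx=2: raw=0x53007 flags P=1 W=1 U=1 S=0
  [2] read 0x53 idx=23: raw=0x55007 flags P=1 W=1 U=1 S=0
  ✓ 0x55B78  — 3 lookups
#3 VA=0x18200637D (w,user):
  [0] read 0x3F idx=6: raw=0x59007 flags P=1 W=1 U=1 S=0
  [1] read 0x59 idx=16: raw=0x5D007 flags P=1 W=1 U=1 S=0
  [2] read 0x5D idx=6: raw=0x5E007 flags P=1 W=1 U=1 S=0
  ✓ 0x5E37D  — 3 lookups

Access #0 PA: 0x47367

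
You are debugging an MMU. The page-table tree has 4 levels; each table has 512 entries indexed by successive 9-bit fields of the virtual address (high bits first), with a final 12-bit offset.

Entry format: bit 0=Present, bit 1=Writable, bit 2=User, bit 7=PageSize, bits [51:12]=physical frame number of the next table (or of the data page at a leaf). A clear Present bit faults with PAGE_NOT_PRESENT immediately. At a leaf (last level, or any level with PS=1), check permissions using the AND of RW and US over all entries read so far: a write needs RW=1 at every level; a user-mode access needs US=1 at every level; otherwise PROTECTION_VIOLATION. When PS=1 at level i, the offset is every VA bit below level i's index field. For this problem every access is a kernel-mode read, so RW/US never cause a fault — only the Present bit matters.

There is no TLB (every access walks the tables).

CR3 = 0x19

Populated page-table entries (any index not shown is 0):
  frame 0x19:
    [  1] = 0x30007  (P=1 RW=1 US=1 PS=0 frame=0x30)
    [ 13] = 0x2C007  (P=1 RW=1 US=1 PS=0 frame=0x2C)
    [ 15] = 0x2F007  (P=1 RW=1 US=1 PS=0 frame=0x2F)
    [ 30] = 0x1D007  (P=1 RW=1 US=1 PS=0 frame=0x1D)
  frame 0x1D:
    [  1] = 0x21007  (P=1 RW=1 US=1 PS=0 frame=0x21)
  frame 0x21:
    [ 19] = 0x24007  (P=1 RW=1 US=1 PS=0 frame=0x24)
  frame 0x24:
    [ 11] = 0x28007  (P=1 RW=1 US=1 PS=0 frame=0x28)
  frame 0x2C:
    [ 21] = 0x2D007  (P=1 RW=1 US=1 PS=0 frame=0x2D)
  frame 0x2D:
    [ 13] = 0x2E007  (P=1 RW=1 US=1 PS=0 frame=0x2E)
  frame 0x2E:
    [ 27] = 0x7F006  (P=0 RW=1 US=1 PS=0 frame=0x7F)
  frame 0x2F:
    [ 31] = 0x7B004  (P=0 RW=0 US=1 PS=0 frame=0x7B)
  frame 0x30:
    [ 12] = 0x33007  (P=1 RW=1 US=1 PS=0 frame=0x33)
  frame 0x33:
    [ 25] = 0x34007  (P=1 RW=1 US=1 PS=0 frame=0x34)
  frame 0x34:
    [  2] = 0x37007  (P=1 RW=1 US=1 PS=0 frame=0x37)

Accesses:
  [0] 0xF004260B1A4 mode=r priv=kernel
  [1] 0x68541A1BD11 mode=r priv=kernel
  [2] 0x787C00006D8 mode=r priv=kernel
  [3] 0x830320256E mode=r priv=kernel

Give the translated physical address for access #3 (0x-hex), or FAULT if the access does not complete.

Trace:
#0 VA=0xF004260B1A4 (r,kernel):
  L0: frame=0x19 idx=30 entry=0x1D007 [P=1 RW=1 US=1 PS=0]
  L1: frame=0x1D idx=1 entry=0x21007 [P=1 RW=1 US=1 PS=0]
  L2: frame=0x21 idx=19 entry=0x24007 [P=1 RW=1 US=1 PS=0]
  L3: frame=0x24 idx=11 entry=0x28007 [P=1 RW=1 US=1 PS=0]
  ⇒ phys 0x281A4  [4 reads]
#1 VA=0x68541A1BD11 (r,kernel):
  L0: frame=0x19 idx=13 entry=0x2C007 [P=1 RW=1 US=1 PS=0]
  L1: frame=0x2C idx=21 entry=0x2D007 [P=1 RW=1 US=1 PS=0]
  L2: frame=0x2D idx=13 entry=0x2E007 [P=1 RW=1 US=1 PS=0]
  L3: frame=0x2E idx=27 entry=0x7F006 [P=0 RW=1 US=1 PS=0]
  ✗ PAGE_NOT_PRESENT  [4 reads]
#2 VA=0x787C00006D8 (r,kernel):
  L0: frame=0x19 idx=15 entry=0x2F007 [P=1 RW=1 US=1 PS=0]
  L1: frame=0x2F idx=31 entry=0x7B004 [P=0 RW=0 US=1 PS=0]
  ✗ PAGE_NOT_PRESENT  [2 reads]
#3 VA=0x830320256E (r,kernel):
  L0: frame=0x19 idx=1 entry=0x30007 [P=1 RW=1 US=1 PS=0]
  L1: frame=0x30 idx=12 entry=0x33007 [P=1 RW=1 US=1 PS=0]
  L2: frame=0x33 idx=25 entry=0x34007 [P=1 RW=1 US=1 PS=0]
  L3: frame=0x34 idx=2 entry=0x37007 [P=1 RW=1 US=1 PS=0]
  ⇒ phys 0x3756E  [4 reads]

Access #3 PA: 0x3756E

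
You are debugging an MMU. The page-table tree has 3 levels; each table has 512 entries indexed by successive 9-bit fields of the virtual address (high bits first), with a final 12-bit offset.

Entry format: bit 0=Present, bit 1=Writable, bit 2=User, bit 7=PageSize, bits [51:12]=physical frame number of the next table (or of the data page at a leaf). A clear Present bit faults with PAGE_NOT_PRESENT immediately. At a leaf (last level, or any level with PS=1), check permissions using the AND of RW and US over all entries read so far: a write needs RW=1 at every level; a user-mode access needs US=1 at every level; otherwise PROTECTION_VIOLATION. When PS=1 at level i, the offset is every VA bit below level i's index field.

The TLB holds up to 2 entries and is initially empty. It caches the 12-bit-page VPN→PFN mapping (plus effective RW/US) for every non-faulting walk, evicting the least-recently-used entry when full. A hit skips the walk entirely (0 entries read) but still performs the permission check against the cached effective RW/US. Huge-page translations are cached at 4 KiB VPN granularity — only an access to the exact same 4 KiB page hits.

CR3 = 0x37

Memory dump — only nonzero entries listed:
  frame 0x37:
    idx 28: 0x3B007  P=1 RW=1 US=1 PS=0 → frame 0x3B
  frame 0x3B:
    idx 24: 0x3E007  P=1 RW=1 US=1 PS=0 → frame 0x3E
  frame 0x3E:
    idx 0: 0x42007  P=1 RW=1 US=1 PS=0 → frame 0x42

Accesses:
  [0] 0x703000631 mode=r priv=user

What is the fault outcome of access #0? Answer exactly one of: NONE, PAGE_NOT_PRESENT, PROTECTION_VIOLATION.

Walk each access:
#0 VA=0x703000631 (r,user):
  lvl0: tbl 0x37, slot 28 ⇒ 0x3B007 (P1/RW1/US1/PS0)
  lvl1: tbl 0x3B, slot 24 ⇒ 0x3E007 (P1/RW1/US1/PS0)
  lvl2: tbl 0x3E, slot 0 ⇒ 0x42007 (P1/RW1/US1/PS0)
  ⇒ phys 0x42631  [3 reads]

Access #0 fault: NONE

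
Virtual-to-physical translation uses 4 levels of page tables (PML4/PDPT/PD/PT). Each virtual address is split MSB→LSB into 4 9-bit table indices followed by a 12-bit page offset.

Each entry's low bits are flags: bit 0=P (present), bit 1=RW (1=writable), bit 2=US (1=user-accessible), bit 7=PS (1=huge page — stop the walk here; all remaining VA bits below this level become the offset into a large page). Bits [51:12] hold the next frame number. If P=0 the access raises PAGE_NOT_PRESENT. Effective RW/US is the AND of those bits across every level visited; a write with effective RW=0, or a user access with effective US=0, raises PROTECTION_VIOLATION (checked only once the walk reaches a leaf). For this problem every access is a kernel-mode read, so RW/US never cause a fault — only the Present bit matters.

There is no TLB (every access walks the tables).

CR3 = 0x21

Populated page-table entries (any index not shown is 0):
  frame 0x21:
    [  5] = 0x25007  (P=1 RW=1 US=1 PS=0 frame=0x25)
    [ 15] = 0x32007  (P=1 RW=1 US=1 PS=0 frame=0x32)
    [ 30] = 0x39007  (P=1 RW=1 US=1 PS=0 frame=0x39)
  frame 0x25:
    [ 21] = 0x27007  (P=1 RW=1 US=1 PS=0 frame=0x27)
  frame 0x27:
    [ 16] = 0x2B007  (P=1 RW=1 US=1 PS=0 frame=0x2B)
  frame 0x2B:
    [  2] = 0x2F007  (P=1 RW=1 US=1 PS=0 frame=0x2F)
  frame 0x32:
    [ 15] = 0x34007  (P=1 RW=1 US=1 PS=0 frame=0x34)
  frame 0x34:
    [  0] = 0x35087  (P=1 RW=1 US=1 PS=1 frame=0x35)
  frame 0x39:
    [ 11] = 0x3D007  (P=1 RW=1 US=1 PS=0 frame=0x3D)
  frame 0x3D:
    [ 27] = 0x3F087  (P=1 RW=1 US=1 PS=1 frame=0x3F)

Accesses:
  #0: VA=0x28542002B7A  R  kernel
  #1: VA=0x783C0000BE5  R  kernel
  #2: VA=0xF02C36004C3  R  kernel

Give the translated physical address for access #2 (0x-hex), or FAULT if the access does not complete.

Walk each access:
#0 VA=0x28542002B7A (r,kernel):
  L0: frame=0x21 idx=5 entry=0x25007 [P=1 RW=1 US=1 PS=0]
  L1: frame=0x25 idx=21 entry=0x27007 [P=1 RW=1 US=1 PS=0]
  L2: frame=0x27 idx=16 entry=0x2B007 [P=1 RW=1 US=1 PS=0]
  L3: frame=0x2B idx=2 entry=0x2F007 [P=1 RW=1 US=1 PS=0]
  ⇒ phys 0x2FB7A  [4 reads]
#1 VA=0x783C0000BE5 (r,kernel):
  L0: frame=0x21 idx=15 entry=0x32007 [P=1 RW=1 US=1 PS=0]
  L1: frame=0x32 idx=15 entry=0x34007 [P=1 RW=1 US=1 PS=0]
  L2: frame=0x34 idx=0 entry=0x35087 [P=1 RW=1 US=1 PS=1]
  ⇒ phys 0x35BE5 (huge @L2)  [3 reads]
#2 VA=0xF02C36004C3 (r,kernel):
  L0: frame=0x21 idx=30 entry=0x39007 [P=1 RW=1 US=1 PS=0]
  L1: frame=0x39 idx=11 entry=0x3D007 [P=1 RW=1 US=1 PS=0]
  L2: frame=0x3D idx=27 entry=0x3F087 [P=1 RW=1 US=1 PS=1]
  ⇒ phys 0x3F4C3 (huge @L2)  [3 reads]

Access #2 PA: 0x3F4C3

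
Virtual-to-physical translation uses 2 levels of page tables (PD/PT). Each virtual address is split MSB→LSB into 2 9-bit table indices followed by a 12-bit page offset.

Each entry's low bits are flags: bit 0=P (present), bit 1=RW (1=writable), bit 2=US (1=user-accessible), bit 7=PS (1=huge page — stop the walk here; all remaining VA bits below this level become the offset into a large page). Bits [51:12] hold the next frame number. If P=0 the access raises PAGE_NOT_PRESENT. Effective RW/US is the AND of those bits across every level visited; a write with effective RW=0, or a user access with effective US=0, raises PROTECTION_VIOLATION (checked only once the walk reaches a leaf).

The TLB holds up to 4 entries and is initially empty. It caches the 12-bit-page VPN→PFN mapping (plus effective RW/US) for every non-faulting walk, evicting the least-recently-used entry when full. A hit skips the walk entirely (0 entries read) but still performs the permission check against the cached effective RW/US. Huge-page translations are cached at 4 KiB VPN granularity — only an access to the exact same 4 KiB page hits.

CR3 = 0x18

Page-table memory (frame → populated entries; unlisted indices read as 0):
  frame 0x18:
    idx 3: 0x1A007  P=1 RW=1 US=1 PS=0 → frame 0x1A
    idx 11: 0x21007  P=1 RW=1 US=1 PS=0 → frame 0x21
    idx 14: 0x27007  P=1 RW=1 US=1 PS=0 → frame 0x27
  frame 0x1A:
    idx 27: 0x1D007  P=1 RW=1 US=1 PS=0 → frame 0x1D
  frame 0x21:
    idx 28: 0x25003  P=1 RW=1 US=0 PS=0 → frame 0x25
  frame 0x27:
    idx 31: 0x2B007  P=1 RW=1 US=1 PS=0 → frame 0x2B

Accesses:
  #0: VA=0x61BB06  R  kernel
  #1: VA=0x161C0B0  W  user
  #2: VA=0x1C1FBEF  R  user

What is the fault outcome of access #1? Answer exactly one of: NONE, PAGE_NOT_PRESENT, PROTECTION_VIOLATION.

Trace:
#0 VA=0x61BB06 (r,kernel):
  L0 @0x18[3] → 0x1A007  P=1,RW=1,US=1,PS=0
  L1 @0x1A[27] → 0x1D007  P=1,RW=1,US=1,PS=0
  ⇒ phys 0x1DB06  [2 reads]
#1 VA=0x161C0B0 (w,user):
  L0 @0x18[11] → 0x21007  P=1,RW=1,US=1,PS=0
  L1 @0x21[28] → 0x25003  P=1,RW=1,US=0,PS=0
  ✗ PROTECTION_VIOLATION  [2 reads]
#2 VA=0x1C1FBEF (r,user):
  L0 @0x18[14] → 0x27007  P=1,RW=1,US=1,PS=0
  L1 @0x27[31] → 0x2B007  P=1,RW=1,US=1,PS=0
  ⇒ phys 0x2BBEF  [2 reads]

Access #1 fault: PROTECTION_VIOLATION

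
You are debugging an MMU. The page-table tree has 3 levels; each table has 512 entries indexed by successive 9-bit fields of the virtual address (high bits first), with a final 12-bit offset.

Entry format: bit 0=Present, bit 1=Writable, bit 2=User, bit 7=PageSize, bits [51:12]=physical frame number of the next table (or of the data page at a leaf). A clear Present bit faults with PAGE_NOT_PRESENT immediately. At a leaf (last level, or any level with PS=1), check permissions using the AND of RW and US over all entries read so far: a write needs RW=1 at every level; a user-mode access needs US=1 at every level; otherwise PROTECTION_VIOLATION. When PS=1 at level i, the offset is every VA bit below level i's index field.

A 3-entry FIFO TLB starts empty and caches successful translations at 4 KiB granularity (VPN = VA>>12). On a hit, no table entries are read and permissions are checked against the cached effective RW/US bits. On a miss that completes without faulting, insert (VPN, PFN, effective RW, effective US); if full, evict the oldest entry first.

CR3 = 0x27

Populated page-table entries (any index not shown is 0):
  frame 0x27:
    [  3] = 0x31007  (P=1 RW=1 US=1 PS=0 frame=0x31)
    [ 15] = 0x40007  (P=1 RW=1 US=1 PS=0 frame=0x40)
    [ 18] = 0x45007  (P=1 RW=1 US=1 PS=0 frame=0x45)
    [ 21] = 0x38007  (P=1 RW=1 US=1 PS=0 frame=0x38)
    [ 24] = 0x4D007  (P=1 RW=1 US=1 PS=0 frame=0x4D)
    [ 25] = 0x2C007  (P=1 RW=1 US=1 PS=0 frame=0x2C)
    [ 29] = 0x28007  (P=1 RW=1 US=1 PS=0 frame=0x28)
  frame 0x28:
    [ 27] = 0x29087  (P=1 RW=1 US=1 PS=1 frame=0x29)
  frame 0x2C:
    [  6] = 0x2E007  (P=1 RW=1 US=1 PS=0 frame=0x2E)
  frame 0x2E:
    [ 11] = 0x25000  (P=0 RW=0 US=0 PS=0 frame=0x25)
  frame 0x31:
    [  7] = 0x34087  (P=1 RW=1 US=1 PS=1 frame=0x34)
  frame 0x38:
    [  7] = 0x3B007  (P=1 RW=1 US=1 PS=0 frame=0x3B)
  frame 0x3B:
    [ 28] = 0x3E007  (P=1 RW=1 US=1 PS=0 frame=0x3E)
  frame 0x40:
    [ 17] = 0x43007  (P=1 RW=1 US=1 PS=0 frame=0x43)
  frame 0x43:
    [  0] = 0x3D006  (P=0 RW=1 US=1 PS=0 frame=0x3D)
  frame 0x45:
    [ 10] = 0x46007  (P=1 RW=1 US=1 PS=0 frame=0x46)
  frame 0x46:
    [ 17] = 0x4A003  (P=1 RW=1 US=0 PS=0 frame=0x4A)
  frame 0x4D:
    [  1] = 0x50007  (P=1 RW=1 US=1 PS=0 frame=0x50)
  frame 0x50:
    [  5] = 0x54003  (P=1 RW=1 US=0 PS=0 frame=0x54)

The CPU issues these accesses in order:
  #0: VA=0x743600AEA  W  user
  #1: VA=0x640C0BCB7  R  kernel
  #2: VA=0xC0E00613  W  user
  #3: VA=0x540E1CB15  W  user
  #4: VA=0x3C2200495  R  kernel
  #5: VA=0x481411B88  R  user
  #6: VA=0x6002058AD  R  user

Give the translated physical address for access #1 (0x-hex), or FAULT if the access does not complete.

Trace:
#0 VA=0x743600AEA (w,user):
  L0 @0x27[29] → 0x28007  P=1,RW=1,US=1,PS=0
  L1 @0x28[27] → 0x29087  P=1,RW=1,US=1,PS=1
  → PA=0x29AEA (huge @L1)  (2 entries read)
#1 VA=0x640C0BCB7 (r,kernel):
  L0 @0x27[25] → 0x2C007  P=1,RW=1,US=1,PS=0
  L1 @0x2C[6] → 0x2E007  P=1,RW=1,US=1,PS=0
  L2 @0x2E[11] → 0x25000  P=0,RW=0,US=0,PS=0
  ⇒ fault: PAGE_NOT_PRESENT  — 3 lookups
#2 VA=0xC0E00613 (w,user):
  L0 @0x27[3] → 0x31007  P=1,RW=1,US=1,PS=0
  L1 @0x31[7] → 0x34087  P=1,RW=1,US=1,PS=1
  → PA=0x34613 (huge @L1)  (2 entries read)
#3 VA=0x540E1CB15 (w,user):
  L0 @0x27[21] → 0x38007  P=1,RW=1,US=1,PS=0
  L1 @0x38[7] → 0x3B007  P=1,RW=1,US=1,PS=0
  L2 @0x3B[28] → 0x3E007  P=1,RW=1,US=1,PS=0
  → PA=0x3EB15  (3 entries read)
#4 VA=0x3C2200495 (r,kernel):
  L0 @0x27[15] → 0x40007  P=1,RW=1,US=1,PS=0
  L1 @0x40[17] → 0x43007  P=1,RW=1,US=1,PS=0
  L2 @0x43[0] → 0x3D006  P=0,RW=1,US=1,PS=0
  ⇒ fault: PAGE_NOT_PRESENT  — 3 lookups
#5 VA=0x481411B88 (r,user):
  L0 @0x27[18] → 0x45007  P=1,RW=1,US=1,PS=0
  L1 @0x45[10] → 0x46007  P=1,RW=1,US=1,PS=0
  L2 @0x46[17] → 0x4A003  P=1,RW=1,US=0,PS=0
  ⇒ fault: PROTECTION_VIOLATION  — 3 lookups
#6 VA=0x6002058AD (r,user):
  L0 @0x27[24] → 0x4D007  P=1,RW=1,US=1,PS=0
  L1 @0x4D[1] → 0x50007  P=1,RW=1,US=1,PS=0
  L2 @0x50[5] → 0x54003  P=1,RW=1,US=0,PS=0
  ⇒ fault: PROTECTION_VIOLATION  — 3 lookups

Access #1 PA: FAULT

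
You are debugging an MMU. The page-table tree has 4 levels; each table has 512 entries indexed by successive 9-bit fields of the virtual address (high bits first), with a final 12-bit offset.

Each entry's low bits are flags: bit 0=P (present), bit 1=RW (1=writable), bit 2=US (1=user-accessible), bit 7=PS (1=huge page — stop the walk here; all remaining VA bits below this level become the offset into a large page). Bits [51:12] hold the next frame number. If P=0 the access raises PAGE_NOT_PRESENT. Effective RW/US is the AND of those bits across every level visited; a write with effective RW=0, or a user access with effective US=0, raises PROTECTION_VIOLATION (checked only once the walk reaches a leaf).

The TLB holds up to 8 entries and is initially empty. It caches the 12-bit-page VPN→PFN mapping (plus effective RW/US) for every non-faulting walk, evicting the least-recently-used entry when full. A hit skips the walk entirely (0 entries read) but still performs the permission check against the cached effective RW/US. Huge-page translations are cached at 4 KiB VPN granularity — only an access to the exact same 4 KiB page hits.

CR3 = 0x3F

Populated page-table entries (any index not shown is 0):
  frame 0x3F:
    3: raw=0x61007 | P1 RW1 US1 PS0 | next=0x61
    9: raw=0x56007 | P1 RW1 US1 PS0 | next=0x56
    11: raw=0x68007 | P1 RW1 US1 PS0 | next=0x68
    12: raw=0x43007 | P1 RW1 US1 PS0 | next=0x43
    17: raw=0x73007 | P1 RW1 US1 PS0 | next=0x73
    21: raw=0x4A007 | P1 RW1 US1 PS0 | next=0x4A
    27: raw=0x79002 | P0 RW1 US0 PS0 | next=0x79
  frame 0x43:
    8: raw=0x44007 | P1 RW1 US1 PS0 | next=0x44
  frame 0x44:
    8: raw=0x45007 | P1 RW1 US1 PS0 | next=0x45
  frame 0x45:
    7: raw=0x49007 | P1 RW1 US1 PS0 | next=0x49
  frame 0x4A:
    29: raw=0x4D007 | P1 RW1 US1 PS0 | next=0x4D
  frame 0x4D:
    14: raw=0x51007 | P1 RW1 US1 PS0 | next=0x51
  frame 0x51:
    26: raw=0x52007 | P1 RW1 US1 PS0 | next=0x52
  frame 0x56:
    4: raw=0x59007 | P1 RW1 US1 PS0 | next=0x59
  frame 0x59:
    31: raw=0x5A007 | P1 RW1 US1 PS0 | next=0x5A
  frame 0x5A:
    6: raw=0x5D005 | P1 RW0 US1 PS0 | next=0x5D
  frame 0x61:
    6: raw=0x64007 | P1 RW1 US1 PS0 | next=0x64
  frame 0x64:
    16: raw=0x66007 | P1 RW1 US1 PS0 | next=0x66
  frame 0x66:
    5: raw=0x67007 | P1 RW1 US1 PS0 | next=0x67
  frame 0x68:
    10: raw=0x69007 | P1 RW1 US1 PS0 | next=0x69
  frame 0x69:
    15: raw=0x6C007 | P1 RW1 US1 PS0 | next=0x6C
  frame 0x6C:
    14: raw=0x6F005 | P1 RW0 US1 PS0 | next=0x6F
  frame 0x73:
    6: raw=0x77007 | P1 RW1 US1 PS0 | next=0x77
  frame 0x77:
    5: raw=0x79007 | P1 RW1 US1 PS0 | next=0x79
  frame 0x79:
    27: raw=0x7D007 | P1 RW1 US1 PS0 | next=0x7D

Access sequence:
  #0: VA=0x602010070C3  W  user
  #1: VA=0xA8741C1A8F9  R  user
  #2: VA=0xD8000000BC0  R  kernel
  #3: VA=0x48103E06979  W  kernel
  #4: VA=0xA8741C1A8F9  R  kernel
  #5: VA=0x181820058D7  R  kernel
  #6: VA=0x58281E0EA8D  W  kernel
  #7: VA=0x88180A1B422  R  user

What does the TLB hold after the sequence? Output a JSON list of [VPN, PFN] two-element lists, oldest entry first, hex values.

Per-access translation:
#0 VA=0x602010070C3 (w,user):
  [0] read 0x3F idx=12: raw=0x43007 flags P=1 W=1 U=1 S=0
  [1] read 0x43 idx=8: raw=0x44007 flags P=1 W=1 U=1 S=0
  [2] read 0x44 idx=8: raw=0x45007 flags P=1 W=1 U=1 S=0
  [3] read 0x45 idx=7: raw=0x49007 flags P=1 W=1 U=1 S=0
  ✓ 0x490C3  — 4 lookups
#1 VA=0xA8741C1A8F9 (r,user):
  [0] read 0x3F idx=21: raw=0x4A007 flags P=1 W=1 U=1 S=0
  [1] read 0x4A idx=29: raw=0x4D007 flags P=1 W=1 U=1 S=0
  [2] read 0x4D idx=14: raw=0x51007 flags P=1 W=1 U=1 S=0
  [3] read 0x51 idx=26: raw=0x52007 flags P=1 W=1 U=1 S=0
  ✓ 0x528F9  — 4 lookups
#2 VA=0xD8000000BC0 (r,kernel):
  [0] read 0x3F idx=27: raw=0x79002 flags P=0 W=1 U=0 S=0
  ⇒ fault: PAGE_NOT_PRESENT  — 1 lookups
#3 VA=0x48103E06979 (w,kernel):
  [0] read 0x3F idx=9: raw=0x56007 flags P=1 W=1 U=1 S=0
  [1] read 0x56 idx=4: raw=0x59007 flags P=1 W=1 U=1 S=0
  [2] read 0x59 idx=31: raw=0x5A007 flags P=1 W=1 U=1 S=0
  [3] read 0x5A idx=6: raw=0x5D005 flags P=1 W=0 U=1 S=0
  ⇒ fault: PROTECTION_VIOLATION  — 4 lookups
#4 VA=0xA8741C1A8F9 (r,kernel):
  TLB hit vpn=0xA8741C1A → PA=0x528F9
#5 VA=0x181820058D7 (r,kernel):
  [0] read 0x3F idx=3: raw=0x61007 flags P=1 W=1 U=1 S=0
  [1] read 0x61 idx=6: raw=0x64007 flags P=1 W=1 U=1 S=0
  [2] read 0x64 idx=16: raw=0x66007 flags P=1 W=1 U=1 S=0
  [3] read 0x66 idx=5: raw=0x67007 flags P=1 W=1 U=1 S=0
  ✓ 0x678D7  — 4 lookups
#6 VA=0x58281E0EA8D (w,kernel):
  [0] read 0x3F idx=11: raw=0x68007 flags P=1 W=1 U=1 S=0
  [1] read 0x68 idx=10: raw=0x69007 flags P=1 W=1 U=1 S=0
  [2] read 0x69 idx=15: raw=0x6C007 flags P=1 W=1 U=1 S=0
  [3] read 0x6C idx=14: raw=0x6F005 flags P=1 W=0 U=1 S=0
  ⇒ fault: PROTECTION_VIOLATION  — 4 lookups
#7 VA=0x88180A1B422 (r,user):
  [0] read 0x3F idx=17: raw=0x73007 flags P=1 W=1 U=1 S=0
  [1] read 0x73 idx=6: raw=0x77007 flags P=1 W=1 U=1 S=0
  [2] read 0x77 idx=5: raw=0x79007 flags P=1 W=1 U=1 S=0
  [3] read 0x79 idx=27: raw=0x7D007 flags P=1 W=1 U=1 S=0
  ✓ 0x7D422  — 4 lookups

TLB: [["0x60201007", "0x49"], ["0xA8741C1A", "0x52"], ["0x18182005", "0x67"], ["0x88180A1B", "0x7D"]]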